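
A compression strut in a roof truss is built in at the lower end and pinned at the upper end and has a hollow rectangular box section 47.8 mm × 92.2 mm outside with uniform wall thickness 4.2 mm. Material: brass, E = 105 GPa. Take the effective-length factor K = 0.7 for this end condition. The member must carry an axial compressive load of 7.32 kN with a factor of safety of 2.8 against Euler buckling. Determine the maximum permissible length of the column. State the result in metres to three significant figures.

L_max ≈ 6.52 m

Inner dimensions: h_i = 92.2 − 2×4.2 = 83.80 mm, b_i = 47.8 − 2×4.2 = 39.40 mm
Weak-axis I_min = (h_o·b_o³ − h_i·b_i³)/12 with b_o = 47.8, b_i = 39.40 mm (shorter outer/inner sides).
I_min = (92.2×47.8³ − 83.80×39.40³)/12 = 4.120×10^5 mm⁴
I = 4.120×10^-7 m⁴
Required critical load P_cr = n·P = 2.8 × 7.32 = 20.50 kN = 2.050×10^4 N
From P_cr = π²EI/(K·L)²:  L = (1/K)·√(π²EI/P_cr) = (1/0.7)·√(π²×1.05×10^11×4.120×10^-7/2.050×10^4)
L = 6.52 m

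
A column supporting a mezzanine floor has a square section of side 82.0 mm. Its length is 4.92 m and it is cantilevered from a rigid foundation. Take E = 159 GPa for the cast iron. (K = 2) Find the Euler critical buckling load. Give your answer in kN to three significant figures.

P_cr ≈ 61.1 kN

I = a⁴/12 = 82.0⁴/12 = 3.768×10^6 mm⁴
I = 3.768×10^6 mm⁴ = 3.768×10^-6 m⁴
Effective length L_e = K·L = 2 × 4.92 = 9.840 m
P_cr = π²EI / L_e² = π² × 159×10⁹ × 3.768×10^-6 / 9.840² = 6.106×10^4 N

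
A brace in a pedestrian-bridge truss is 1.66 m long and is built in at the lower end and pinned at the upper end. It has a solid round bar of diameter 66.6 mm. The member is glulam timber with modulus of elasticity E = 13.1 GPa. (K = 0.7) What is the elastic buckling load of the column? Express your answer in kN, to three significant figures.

P_cr ≈ 92.5 kN

I = πd⁴/64 = π×66.6⁴/64 = 9.658×10^5 mm⁴
I = 9.658×10^5 mm⁴ = 9.658×10^-7 m⁴
Effective length L_e = K·L = 0.7 × 1.66 = 1.162 m
P_cr = π²EI / L_e² = π² × 13.1×10⁹ × 9.658×10^-7 / 1.162² = 9.248×10^4 N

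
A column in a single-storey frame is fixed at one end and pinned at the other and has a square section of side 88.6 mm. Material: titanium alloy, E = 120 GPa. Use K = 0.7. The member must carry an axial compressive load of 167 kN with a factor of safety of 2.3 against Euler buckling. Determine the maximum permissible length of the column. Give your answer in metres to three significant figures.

I = a⁴/12 = 88.6⁴/12 = 5.135×10^6 mm⁴
I = 5.135×10^-6 m⁴
Required critical load P_cr = n·P = 2.3 × 167 = 384.1 kN = 3.841×10^5 N
From P_cr = π²EI/(K·L)²:  L = (1/K)·√(π²EI/P_cr) = (1/0.7)·√(π²×1.20×10^11×5.135×10^-6/3.841×10^5)
L = 5.68 m

L_max ≈ 5.68 m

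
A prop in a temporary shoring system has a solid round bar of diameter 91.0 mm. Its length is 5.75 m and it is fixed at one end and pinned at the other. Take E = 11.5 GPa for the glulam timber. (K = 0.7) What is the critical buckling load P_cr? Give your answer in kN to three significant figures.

I = πd⁴/64 = π×91.0⁴/64 = 3.366×10^6 mm⁴
I = 3.366×10^6 mm⁴ = 3.366×10^-6 m⁴
Effective length L_e = K·L = 0.7 × 5.75 = 4.025 m
P_cr = π²EI / L_e² = π² × 11.5×10⁹ × 3.366×10^-6 / 4.025² = 2.358×10^4 N

P_cr ≈ 23.6 kN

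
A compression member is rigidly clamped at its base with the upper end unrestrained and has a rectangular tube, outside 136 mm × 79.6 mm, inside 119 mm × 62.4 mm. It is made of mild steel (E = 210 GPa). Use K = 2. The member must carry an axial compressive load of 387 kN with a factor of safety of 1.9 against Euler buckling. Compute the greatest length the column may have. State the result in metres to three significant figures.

L_max ≈ 1.53 m

Weak-axis I_min = (h_o·b_o³ − h_i·b_i³)/12 with b_o = 79.6, b_i = 62.40 mm (shorter outer/inner sides).
I_min = (136×79.6³ − 119.0×62.40³)/12 = 3.307×10^6 mm⁴
I = 3.307×10^-6 m⁴
Required critical load P_cr = n·P = 1.9 × 387 = 735.3 kN = 7.353×10^5 N
From P_cr = π²EI/(K·L)²:  L = (1/K)·√(π²EI/P_cr) = (1/2)·√(π²×2.10×10^11×3.307×10^-6/7.353×10^5)
L = 1.53 m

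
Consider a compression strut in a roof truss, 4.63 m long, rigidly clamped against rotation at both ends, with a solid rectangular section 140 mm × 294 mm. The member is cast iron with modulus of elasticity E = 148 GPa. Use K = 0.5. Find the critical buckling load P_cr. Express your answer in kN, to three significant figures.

P_cr ≈ 18300 kN

Buckling occurs about the weak axis: I_min = h·b³/12 with b = 140 mm (the shorter side).
I_min = 294×140³/12 = 6.723×10^7 mm⁴
I = 6.723×10^7 mm⁴ = 6.723×10^-5 m⁴
Effective length L_e = K·L = 0.5 × 4.63 = 2.315 m
P_cr = π²EI / L_e² = π² × 148×10⁹ × 6.723×10^-5 / 2.315² = 1.832×10^7 N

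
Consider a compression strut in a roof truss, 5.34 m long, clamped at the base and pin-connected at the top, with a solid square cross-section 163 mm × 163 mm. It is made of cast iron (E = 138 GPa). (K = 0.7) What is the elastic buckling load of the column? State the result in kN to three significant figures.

P_cr ≈ 5730 kN

I = a⁴/12 = 163⁴/12 = 5.883×10^7 mm⁴
I = 5.883×10^7 mm⁴ = 5.883×10^-5 m⁴
Effective length L_e = K·L = 0.7 × 5.34 = 3.738 m
P_cr = π²EI / L_e² = π² × 138×10⁹ × 5.883×10^-5 / 3.738² = 5.734×10^6 N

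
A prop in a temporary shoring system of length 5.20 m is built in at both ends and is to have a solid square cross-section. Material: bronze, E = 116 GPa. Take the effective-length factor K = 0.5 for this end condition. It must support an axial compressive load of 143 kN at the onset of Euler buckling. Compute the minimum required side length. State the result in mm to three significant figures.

L_e = K·L = 0.5 × 5.20 = 2.600 m
Required I = P_cr·L_e²/(π²E) = 1.430×10^5 × 2.600² / (π² × 1.16×10^11) = 8.444×10^-7 m⁴
I_req = 8.444×10^5 mm⁴
Solid square: I = a⁴/12  ⇒  a = (12I)^(1/4) = (12×8.444×10^5)^(1/4) = 56.4 mm

a ≈ 56.4 mm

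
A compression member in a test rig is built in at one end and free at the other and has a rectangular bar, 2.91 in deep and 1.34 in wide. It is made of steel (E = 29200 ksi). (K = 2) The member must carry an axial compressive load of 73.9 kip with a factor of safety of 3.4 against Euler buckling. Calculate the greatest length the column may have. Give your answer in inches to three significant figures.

Buckling occurs about the weak axis: I_min = h·b³/12 with b = 1.34 in (the shorter side).
I_min = 2.91×1.34³/12 = 0.5835 in⁴
Required critical load P_cr = n·P = 3.4 × 73.9 = 251.3 kip = 2.513×10^5 lb
From P_cr = π²EI/(K·L)²:  L = (1/K)·√(π²EI/P_cr) = (1/2)·√(π²×2.92×10^7×0.5835/2.513×10^5)
L = 12.9 in

L_max ≈ 12.9 in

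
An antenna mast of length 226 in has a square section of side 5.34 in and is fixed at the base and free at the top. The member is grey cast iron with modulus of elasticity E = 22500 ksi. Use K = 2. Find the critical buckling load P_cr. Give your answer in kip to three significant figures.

P_cr ≈ 73.7 kip

I = a⁴/12 = 5.34⁴/12 = 67.76 in⁴
Effective length L_e = K·L = 2 × 226 = 452.0 in
P_cr = π²EI / L_e² = π² × 22500×10³ × 67.76 / 452.0² = 7.365×10^4 lb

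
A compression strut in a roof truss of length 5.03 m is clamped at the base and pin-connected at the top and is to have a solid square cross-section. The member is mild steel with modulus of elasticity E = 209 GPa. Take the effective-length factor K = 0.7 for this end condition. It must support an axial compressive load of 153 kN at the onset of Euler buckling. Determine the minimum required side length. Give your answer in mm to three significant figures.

a ≈ 57.6 mm

L_e = K·L = 0.7 × 5.03 = 3.521 m
Required I = P_cr·L_e²/(π²E) = 1.530×10^5 × 3.521² / (π² × 2.09×10^11) = 9.196×10^-7 m⁴
I_req = 9.196×10^5 mm⁴
Solid square: I = a⁴/12  ⇒  a = (12I)^(1/4) = (12×9.196×10^5)^(1/4) = 57.6 mm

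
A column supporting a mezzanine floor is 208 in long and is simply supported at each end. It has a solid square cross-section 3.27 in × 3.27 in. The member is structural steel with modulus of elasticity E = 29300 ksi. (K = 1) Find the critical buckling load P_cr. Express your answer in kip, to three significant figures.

P_cr ≈ 63.7 kip

I = a⁴/12 = 3.27⁴/12 = 9.528 in⁴
Effective length L_e = K·L = 1 × 208 = 208.0 in
P_cr = π²EI / L_e² = π² × 29300×10³ × 9.528 / 208.0² = 6.369×10^4 lb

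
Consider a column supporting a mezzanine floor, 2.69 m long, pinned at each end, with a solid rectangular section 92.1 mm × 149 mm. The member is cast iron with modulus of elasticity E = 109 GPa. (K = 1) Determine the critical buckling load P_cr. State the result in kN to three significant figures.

P_cr ≈ 1440 kN

Buckling occurs about the weak axis: I_min = h·b³/12 with b = 92.1 mm (the shorter side).
I_min = 149×92.1³/12 = 9.700×10^6 mm⁴
I = 9.700×10^6 mm⁴ = 9.700×10^-6 m⁴
Effective length L_e = K·L = 1 × 2.69 = 2.690 m
P_cr = π²EI / L_e² = π² × 109×10⁹ × 9.700×10^-6 / 2.690² = 1.442×10^6 N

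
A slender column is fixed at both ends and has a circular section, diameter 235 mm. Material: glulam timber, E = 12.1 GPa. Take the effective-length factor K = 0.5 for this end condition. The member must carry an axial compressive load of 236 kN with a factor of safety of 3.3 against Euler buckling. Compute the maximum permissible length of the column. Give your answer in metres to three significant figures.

I = πd⁴/64 = π×235⁴/64 = 1.497×10^8 mm⁴
I = 1.497×10^-4 m⁴
Required critical load P_cr = n·P = 3.3 × 236 = 778.8 kN = 7.788×10^5 N
From P_cr = π²EI/(K·L)²:  L = (1/K)·√(π²EI/P_cr) = (1/0.5)·√(π²×1.21×10^10×1.497×10^-4/7.788×10^5)
L = 9.58 m

L_max ≈ 9.58 m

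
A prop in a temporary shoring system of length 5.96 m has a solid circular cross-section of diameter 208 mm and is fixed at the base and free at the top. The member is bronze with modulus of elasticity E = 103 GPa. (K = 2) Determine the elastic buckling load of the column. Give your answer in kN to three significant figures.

P_cr ≈ 657 kN

I = πd⁴/64 = π×208⁴/64 = 9.188×10^7 mm⁴
I = 9.188×10^7 mm⁴ = 9.188×10^-5 m⁴
Effective length L_e = K·L = 2 × 5.96 = 11.92 m
P_cr = π²EI / L_e² = π² × 103×10⁹ × 9.188×10^-5 / 11.92² = 6.574×10^5 N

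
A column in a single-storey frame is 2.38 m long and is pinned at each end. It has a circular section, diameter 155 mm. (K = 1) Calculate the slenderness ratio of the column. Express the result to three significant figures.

For a solid circle r = d/4 = 155/4 = 38.75 mm
L_e = K·L = 1 × 2.38 m = 2.380 m = 2380.0 mm
λ = L_e / r_min = 2380.0 / 38.75 = 61.4

λ ≈ 61.4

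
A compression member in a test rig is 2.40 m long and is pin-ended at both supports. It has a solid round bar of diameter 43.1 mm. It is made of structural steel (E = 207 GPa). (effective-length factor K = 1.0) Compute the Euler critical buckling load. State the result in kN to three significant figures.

I = πd⁴/64 = π×43.1⁴/64 = 1.694×10^5 mm⁴
I = 1.694×10^5 mm⁴ = 1.694×10^-7 m⁴
Effective length L_e = K·L = 1 × 2.40 = 2.400 m
P_cr = π²EI / L_e² = π² × 207×10⁹ × 1.694×10^-7 / 2.400² = 6.008×10^4 N

P_cr ≈ 60.1 kN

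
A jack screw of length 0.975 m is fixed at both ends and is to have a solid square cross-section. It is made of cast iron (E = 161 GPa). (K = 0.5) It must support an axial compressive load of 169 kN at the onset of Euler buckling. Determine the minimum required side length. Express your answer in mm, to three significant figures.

a ≈ 23.5 mm

L_e = K·L = 0.5 × 0.975 = 0.4875 m
Required I = P_cr·L_e²/(π²E) = 1.690×10^5 × 0.4875² / (π² × 1.61×10^11) = 2.528×10^-8 m⁴
I_req = 2.528×10^4 mm⁴
Solid square: I = a⁴/12  ⇒  a = (12I)^(1/4) = (12×2.528×10^4)^(1/4) = 23.5 mm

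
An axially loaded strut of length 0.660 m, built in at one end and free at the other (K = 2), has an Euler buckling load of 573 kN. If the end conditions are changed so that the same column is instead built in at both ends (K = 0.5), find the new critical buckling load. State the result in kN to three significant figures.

P_cr ∝ 1/K², so P_cr,new = P_cr,old × (K_old/K_new)² = 573 × (2/0.5)²
= 573 × 16.00 = 9170 kN

P_cr ≈ 9170 kN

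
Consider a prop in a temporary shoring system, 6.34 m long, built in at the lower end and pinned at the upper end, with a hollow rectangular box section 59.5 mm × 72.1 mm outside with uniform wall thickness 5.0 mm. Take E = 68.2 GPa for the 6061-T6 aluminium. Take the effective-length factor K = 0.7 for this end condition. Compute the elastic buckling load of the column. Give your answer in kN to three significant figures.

Inner dimensions: h_i = 72.1 − 2×5.0 = 62.10 mm, b_i = 59.5 − 2×5.0 = 49.50 mm
Weak-axis I_min = (h_o·b_o³ − h_i·b_i³)/12 with b_o = 59.5, b_i = 49.50 mm (shorter outer/inner sides).
I_min = (72.1×59.5³ − 62.10×49.50³)/12 = 6.380×10^5 mm⁴
I = 6.380×10^5 mm⁴ = 6.380×10^-7 m⁴
Effective length L_e = K·L = 0.7 × 6.34 = 4.438 m
P_cr = π²EI / L_e² = π² × 68.2×10⁹ × 6.380×10^-7 / 4.438² = 2.180×10^4 N

P_cr ≈ 21.8 kN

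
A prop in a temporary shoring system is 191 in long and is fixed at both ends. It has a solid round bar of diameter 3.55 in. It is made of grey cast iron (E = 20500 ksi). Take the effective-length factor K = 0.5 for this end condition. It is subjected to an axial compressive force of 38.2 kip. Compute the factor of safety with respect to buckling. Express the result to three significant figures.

I = πd⁴/64 = π×3.55⁴/64 = 7.796 in⁴
Effective length L_e = K·L = 0.5 × 191 = 95.50 in
P_cr = π²EI / L_e² = π² × 20500×10³ × 7.796 / 95.50² = 1.730×10^5 lb
Factor of safety n = P_cr / P = 172.95 / 38.2 = 4.53

n ≈ 4.53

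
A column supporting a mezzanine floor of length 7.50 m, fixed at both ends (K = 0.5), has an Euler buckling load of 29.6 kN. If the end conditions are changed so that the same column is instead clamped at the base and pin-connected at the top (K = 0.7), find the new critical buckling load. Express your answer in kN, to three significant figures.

P_cr ≈ 15.1 kN

P_cr ∝ 1/K², so P_cr,new = P_cr,old × (K_old/K_new)² = 29.6 × (0.5/0.7)²
= 29.6 × 0.5102 = 15.1 kN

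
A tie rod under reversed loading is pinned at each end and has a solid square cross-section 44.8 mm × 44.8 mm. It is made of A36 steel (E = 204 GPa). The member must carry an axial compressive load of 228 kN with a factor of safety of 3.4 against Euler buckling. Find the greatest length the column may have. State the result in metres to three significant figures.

I = a⁴/12 = 44.8⁴/12 = 3.357×10^5 mm⁴
I = 3.357×10^-7 m⁴
Required critical load P_cr = n·P = 3.4 × 228 = 775.2 kN = 7.752×10^5 N
From P_cr = π²EI/(K·L)²:  L = (1/K)·√(π²EI/P_cr) = (1/1)·√(π²×2.04×10^11×3.357×10^-7/7.752×10^5)
L = 0.934 m

L_max ≈ 0.934 m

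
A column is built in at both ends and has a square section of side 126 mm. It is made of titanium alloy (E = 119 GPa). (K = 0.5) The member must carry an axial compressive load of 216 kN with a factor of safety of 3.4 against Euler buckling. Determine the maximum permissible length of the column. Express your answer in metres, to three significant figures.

L_max ≈ 11.6 m

I = a⁴/12 = 126⁴/12 = 2.100×10^7 mm⁴
I = 2.100×10^-5 m⁴
Required critical load P_cr = n·P = 3.4 × 216 = 734.4 kN = 7.344×10^5 N
From P_cr = π²EI/(K·L)²:  L = (1/K)·√(π²EI/P_cr) = (1/0.5)·√(π²×1.19×10^11×2.100×10^-5/7.344×10^5)
L = 11.6 m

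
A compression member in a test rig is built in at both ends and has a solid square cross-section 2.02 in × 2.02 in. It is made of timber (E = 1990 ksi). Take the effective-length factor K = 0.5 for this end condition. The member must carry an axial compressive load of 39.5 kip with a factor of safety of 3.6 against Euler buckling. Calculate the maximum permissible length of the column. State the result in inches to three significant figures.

I = a⁴/12 = 2.02⁴/12 = 1.387 in⁴
Required critical load P_cr = n·P = 3.6 × 39.5 = 142.2 kip = 1.422×10^5 lb
From P_cr = π²EI/(K·L)²:  L = (1/K)·√(π²EI/P_cr) = (1/0.5)·√(π²×1.99×10^6×1.387/1.422×10^5)
L = 27.7 in

L_max ≈ 27.7 in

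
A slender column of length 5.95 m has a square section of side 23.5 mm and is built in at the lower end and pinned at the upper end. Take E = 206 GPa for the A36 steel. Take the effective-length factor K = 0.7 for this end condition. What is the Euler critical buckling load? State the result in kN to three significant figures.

P_cr ≈ 2.98 kN

I = a⁴/12 = 23.5⁴/12 = 2.542×10^4 mm⁴
I = 2.542×10^4 mm⁴ = 2.542×10^-8 m⁴
Effective length L_e = K·L = 0.7 × 5.95 = 4.165 m
P_cr = π²EI / L_e² = π² × 206×10⁹ × 2.542×10^-8 / 4.165² = 2.979×10^3 N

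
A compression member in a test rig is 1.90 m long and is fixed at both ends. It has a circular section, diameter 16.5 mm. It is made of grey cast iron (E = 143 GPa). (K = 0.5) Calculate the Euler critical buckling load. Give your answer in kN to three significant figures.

P_cr ≈ 5.69 kN

I = πd⁴/64 = π×16.5⁴/64 = 3.638×10^3 mm⁴
I = 3.638×10^3 mm⁴ = 3.638×10^-9 m⁴
Effective length L_e = K·L = 0.5 × 1.90 = 0.9500 m
P_cr = π²EI / L_e² = π² × 143×10⁹ × 3.638×10^-9 / 0.9500² = 5.690×10^3 N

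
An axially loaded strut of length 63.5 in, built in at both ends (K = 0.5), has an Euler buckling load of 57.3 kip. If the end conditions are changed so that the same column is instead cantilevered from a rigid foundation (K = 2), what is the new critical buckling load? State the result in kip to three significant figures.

P_cr ≈ 3.58 kip

P_cr ∝ 1/K², so P_cr,new = P_cr,old × (K_old/K_new)² = 57.3 × (0.5/2)²
= 57.3 × 0.06250 = 3.58 kip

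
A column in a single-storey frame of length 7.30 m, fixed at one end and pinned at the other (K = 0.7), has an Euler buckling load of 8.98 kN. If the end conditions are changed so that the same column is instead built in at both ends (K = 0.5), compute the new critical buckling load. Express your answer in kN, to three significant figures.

P_cr ≈ 17.6 kN

P_cr ∝ 1/K², so P_cr,new = P_cr,old × (K_old/K_new)² = 8.98 × (0.7/0.5)²
= 8.98 × 1.960 = 17.6 kN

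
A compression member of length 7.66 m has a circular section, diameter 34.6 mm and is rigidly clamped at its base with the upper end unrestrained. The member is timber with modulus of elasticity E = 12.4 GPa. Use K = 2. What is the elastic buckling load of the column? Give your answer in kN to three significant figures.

P_cr ≈ 0.0367 kN

I = πd⁴/64 = π×34.6⁴/64 = 7.035×10^4 mm⁴
I = 7.035×10^4 mm⁴ = 7.035×10^-8 m⁴
Effective length L_e = K·L = 2 × 7.66 = 15.32 m
P_cr = π²EI / L_e² = π² × 12.4×10⁹ × 7.035×10^-8 / 15.32² = 36.68 N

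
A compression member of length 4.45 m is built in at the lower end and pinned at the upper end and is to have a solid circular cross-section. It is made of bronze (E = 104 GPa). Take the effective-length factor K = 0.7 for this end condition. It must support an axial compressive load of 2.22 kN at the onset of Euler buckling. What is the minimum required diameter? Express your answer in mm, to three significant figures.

L_e = K·L = 0.7 × 4.45 = 3.115 m
Required I = P_cr·L_e²/(π²E) = 2.220×10^3 × 3.115² / (π² × 1.04×10^11) = 2.099×10^-8 m⁴
I_req = 2.099×10^4 mm⁴
Solid circle: I = πd⁴/64  ⇒  d = (64I/π)^(1/4) = (64×2.099×10^4/π)^(1/4) = 25.6 mm

d ≈ 25.6 mm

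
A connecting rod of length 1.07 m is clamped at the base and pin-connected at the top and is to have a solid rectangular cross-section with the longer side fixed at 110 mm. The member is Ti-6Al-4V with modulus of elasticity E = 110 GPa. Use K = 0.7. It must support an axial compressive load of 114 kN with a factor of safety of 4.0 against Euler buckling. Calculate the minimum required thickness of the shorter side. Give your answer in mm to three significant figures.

b ≈ 29.5 mm

Required P_cr = n·P = 4.0 × 114 = 456.0 kN
L_e = K·L = 0.7 × 1.07 = 0.7490 m
Required I = P_cr·L_e²/(π²E) = 4.560×10^5 × 0.7490² / (π² × 1.10×10^11) = 2.356×10^-7 m⁴
I_req = 2.356×10^5 mm⁴
Rectangle, weak axis: I_min = h·b³/12 with h = 110 mm fixed  ⇒  b = (12I/h)^(1/3) = 29.5 mm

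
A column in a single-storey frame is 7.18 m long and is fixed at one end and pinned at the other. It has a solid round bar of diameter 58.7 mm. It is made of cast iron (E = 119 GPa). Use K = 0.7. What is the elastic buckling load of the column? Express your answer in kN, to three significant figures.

P_cr ≈ 27.1 kN

I = πd⁴/64 = π×58.7⁴/64 = 5.828×10^5 mm⁴
I = 5.828×10^5 mm⁴ = 5.828×10^-7 m⁴
Effective length L_e = K·L = 0.7 × 7.18 = 5.026 m
P_cr = π²EI / L_e² = π² × 119×10⁹ × 5.828×10^-7 / 5.026² = 2.710×10^4 N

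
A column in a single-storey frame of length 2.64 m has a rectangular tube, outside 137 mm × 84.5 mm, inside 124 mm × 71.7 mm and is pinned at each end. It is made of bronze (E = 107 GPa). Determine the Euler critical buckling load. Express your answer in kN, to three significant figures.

P_cr ≈ 467 kN

Weak-axis I_min = (h_o·b_o³ − h_i·b_i³)/12 with b_o = 84.5, b_i = 71.70 mm (shorter outer/inner sides).
I_min = (137×84.5³ − 124.0×71.70³)/12 = 3.079×10^6 mm⁴
I = 3.079×10^6 mm⁴ = 3.079×10^-6 m⁴
Effective length L_e = K·L = 1 × 2.64 = 2.640 m
P_cr = π²EI / L_e² = π² × 107×10⁹ × 3.079×10^-6 / 2.640² = 4.666×10^5 N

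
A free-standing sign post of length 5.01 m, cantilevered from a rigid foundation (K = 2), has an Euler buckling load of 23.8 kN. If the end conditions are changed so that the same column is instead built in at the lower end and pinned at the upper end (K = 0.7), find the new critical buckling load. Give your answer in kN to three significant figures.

P_cr ∝ 1/K², so P_cr,new = P_cr,old × (K_old/K_new)² = 23.8 × (2/0.7)²
= 23.8 × 8.163 = 194 kN

P_cr ≈ 194 kN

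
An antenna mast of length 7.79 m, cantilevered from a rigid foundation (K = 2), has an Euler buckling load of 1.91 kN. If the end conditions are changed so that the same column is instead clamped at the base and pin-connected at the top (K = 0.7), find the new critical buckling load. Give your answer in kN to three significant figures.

P_cr ≈ 15.6 kN

P_cr ∝ 1/K², so P_cr,new = P_cr,old × (K_old/K_new)² = 1.91 × (2/0.7)²
= 1.91 × 8.163 = 15.6 kN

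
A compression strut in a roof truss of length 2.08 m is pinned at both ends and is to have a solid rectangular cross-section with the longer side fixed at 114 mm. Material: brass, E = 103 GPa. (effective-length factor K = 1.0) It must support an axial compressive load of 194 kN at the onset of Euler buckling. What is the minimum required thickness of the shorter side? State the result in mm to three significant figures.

L_e = K·L = 1 × 2.08 = 2.080 m
Required I = P_cr·L_e²/(π²E) = 1.940×10^5 × 2.080² / (π² × 1.03×10^11) = 8.256×10^-7 m⁴
I_req = 8.256×10^5 mm⁴
Rectangle, weak axis: I_min = h·b³/12 with h = 114 mm fixed  ⇒  b = (12I/h)^(1/3) = 44.3 mm

b ≈ 44.3 mm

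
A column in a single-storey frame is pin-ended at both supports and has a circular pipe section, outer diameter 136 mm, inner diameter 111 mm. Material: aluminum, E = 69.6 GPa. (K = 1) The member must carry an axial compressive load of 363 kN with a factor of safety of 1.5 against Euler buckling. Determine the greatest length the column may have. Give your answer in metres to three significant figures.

d_o = 136 mm, d_i = 111 mm
I = π(d_o⁴ − d_i⁴)/64 = π(136⁴ − 111.0⁴)/64 = 9.341×10^6 mm⁴
I = 9.341×10^-6 m⁴
Required critical load P_cr = n·P = 1.5 × 363 = 544.5 kN = 5.445×10^5 N
From P_cr = π²EI/(K·L)²:  L = (1/K)·√(π²EI/P_cr) = (1/1)·√(π²×6.96×10^10×9.341×10^-6/5.445×10^5)
L = 3.43 m

L_max ≈ 3.43 m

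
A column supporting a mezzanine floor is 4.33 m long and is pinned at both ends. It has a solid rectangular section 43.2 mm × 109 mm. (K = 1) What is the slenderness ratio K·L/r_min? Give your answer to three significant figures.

Buckling occurs about the weak axis: I_min = h·b³/12 with b = 43.2 mm (the shorter side).
I_min = 109×43.2³/12 = 7.323×10^5 mm⁴
A = 4.709×10^3 mm²;  r_min = √(I/A) = √(7.323×10^5/4.709×10^3) = 12.47 mm
L_e = K·L = 1 × 4.33 m = 4.330 m = 4330.0 mm
λ = L_e / r_min = 4330.0 / 12.47 = 347

λ ≈ 347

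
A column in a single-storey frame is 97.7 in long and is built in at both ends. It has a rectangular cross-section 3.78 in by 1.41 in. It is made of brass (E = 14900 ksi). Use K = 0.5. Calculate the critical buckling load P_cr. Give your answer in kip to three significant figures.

Buckling occurs about the weak axis: I_min = h·b³/12 with b = 1.41 in (the shorter side).
I_min = 3.78×1.41³/12 = 0.8830 in⁴
Effective length L_e = K·L = 0.5 × 97.7 = 48.85 in
P_cr = π²EI / L_e² = π² × 14900×10³ × 0.8830 / 48.85² = 5.442×10^4 lb

P_cr ≈ 54.4 kip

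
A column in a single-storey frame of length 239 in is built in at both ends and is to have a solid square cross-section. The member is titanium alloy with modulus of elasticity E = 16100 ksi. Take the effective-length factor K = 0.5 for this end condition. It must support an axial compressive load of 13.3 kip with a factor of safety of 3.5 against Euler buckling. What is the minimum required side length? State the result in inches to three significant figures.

a ≈ 2.66 in

Required P_cr = n·P = 3.5 × 13.3 = 46.55 kip
L_e = K·L = 0.5 × 239 = 119.5 in
Required I = P_cr·L_e²/(π²E) = 4.655×10^4 × 119.5² / (π² × 1.61×10^7) = 4.183 in⁴
Solid square: I = a⁴/12  ⇒  a = (12I)^(1/4) = (12×4.183)^(1/4) = 2.66 in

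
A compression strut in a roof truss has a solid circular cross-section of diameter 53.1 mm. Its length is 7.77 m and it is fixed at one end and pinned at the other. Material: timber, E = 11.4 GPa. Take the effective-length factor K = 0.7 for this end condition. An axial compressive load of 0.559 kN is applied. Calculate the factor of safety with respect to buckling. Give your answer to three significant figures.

I = πd⁴/64 = π×53.1⁴/64 = 3.903×10^5 mm⁴
I = 3.903×10^5 mm⁴ = 3.903×10^-7 m⁴
Effective length L_e = K·L = 0.7 × 7.77 = 5.439 m
P_cr = π²EI / L_e² = π² × 11.4×10⁹ × 3.903×10^-7 / 5.439² = 1.484×10^3 N
Factor of safety n = P_cr / P = 1.4843 / 0.559 = 2.66

n ≈ 2.66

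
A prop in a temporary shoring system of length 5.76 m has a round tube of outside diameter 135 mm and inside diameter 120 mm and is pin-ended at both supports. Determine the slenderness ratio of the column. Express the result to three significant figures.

λ ≈ 128

d_o = 135 mm, d_i = 120 mm
I = π(d_o⁴ − d_i⁴)/64 = π(135⁴ − 120.0⁴)/64 = 6.126×10^6 mm⁴
A = 3.004×10^3 mm²;  r_min = √(I/A) = √(6.126×10^6/3.004×10^3) = 45.16 mm
L_e = K·L = 1 × 5.76 m = 5.760 m = 5760.0 mm
λ = L_e / r_min = 5760.0 / 45.16 = 128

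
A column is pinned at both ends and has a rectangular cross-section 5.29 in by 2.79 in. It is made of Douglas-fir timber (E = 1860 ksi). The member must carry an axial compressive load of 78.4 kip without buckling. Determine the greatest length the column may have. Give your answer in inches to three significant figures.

L_max ≈ 47.3 in

Buckling occurs about the weak axis: I_min = h·b³/12 with b = 2.79 in (the shorter side).
I_min = 5.29×2.79³/12 = 9.574 in⁴
At the buckling limit P_cr = P = 7.840×10^4 lb
From P_cr = π²EI/(K·L)²:  L = (1/K)·√(π²EI/P_cr) = (1/1)·√(π²×1.86×10^6×9.574/7.840×10^4)
L = 47.3 in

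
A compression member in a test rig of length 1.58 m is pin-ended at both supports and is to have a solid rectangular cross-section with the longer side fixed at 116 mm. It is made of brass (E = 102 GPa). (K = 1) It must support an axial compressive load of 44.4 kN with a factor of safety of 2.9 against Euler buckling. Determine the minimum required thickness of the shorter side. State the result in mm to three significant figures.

b ≈ 32.1 mm

Required P_cr = n·P = 2.9 × 44.4 = 128.8 kN
L_e = K·L = 1 × 1.58 = 1.580 m
Required I = P_cr·L_e²/(π²E) = 1.288×10^5 × 1.580² / (π² × 1.02×10^11) = 3.193×10^-7 m⁴
I_req = 3.193×10^5 mm⁴
Rectangle, weak axis: I_min = h·b³/12 with h = 116 mm fixed  ⇒  b = (12I/h)^(1/3) = 32.1 mm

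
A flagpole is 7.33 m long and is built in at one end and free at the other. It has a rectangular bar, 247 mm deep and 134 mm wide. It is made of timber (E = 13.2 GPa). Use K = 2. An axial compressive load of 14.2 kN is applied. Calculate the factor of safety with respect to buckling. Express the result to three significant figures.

n ≈ 2.11

Buckling occurs about the weak axis: I_min = h·b³/12 with b = 134 mm (the shorter side).
I_min = 247×134³/12 = 4.953×10^7 mm⁴
I = 4.953×10^7 mm⁴ = 4.953×10^-5 m⁴
Effective length L_e = K·L = 2 × 7.33 = 14.66 m
P_cr = π²EI / L_e² = π² × 13.2×10⁹ × 4.953×10^-5 / 14.66² = 3.002×10^4 N
Factor of safety n = P_cr / P = 30.022 / 14.2 = 2.11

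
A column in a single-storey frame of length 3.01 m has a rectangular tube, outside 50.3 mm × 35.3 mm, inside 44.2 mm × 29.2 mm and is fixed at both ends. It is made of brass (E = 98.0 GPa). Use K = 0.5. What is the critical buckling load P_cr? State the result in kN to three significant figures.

Weak-axis I_min = (h_o·b_o³ − h_i·b_i³)/12 with b_o = 35.3, b_i = 29.20 mm (shorter outer/inner sides).
I_min = (50.3×35.3³ − 44.20×29.20³)/12 = 9.267×10^4 mm⁴
I = 9.267×10^4 mm⁴ = 9.267×10^-8 m⁴
Effective length L_e = K·L = 0.5 × 3.01 = 1.505 m
P_cr = π²EI / L_e² = π² × 98.0×10⁹ × 9.267×10^-8 / 1.505² = 3.957×10^4 N

P_cr ≈ 39.6 kN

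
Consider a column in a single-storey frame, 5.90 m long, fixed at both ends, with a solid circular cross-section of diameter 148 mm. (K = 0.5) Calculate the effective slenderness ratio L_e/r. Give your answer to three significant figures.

λ ≈ 79.7

For a solid circle r = d/4 = 148/4 = 37.00 mm
L_e = K·L = 0.5 × 5.90 m = 2.950 m = 2950.0 mm
λ = L_e / r_min = 2950.0 / 37.00 = 79.7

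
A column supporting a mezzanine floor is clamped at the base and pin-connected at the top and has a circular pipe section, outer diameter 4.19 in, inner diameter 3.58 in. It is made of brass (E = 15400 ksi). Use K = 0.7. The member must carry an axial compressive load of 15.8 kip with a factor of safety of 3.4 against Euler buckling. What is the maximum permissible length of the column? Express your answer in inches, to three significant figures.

d_o = 4.19 in, d_i = 3.58 in
I = π(d_o⁴ − d_i⁴)/64 = π(4.19⁴ − 3.580⁴)/64 = 7.066 in⁴
Required critical load P_cr = n·P = 3.4 × 15.8 = 53.72 kip = 5.372×10^4 lb
From P_cr = π²EI/(K·L)²:  L = (1/K)·√(π²EI/P_cr) = (1/0.7)·√(π²×1.54×10^7×7.066/5.372×10^4)
L = 202 in

L_max ≈ 202 in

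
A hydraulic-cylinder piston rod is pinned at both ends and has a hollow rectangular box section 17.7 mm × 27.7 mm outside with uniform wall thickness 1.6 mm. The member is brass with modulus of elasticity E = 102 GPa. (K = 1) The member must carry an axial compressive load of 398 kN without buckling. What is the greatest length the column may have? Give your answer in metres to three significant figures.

Inner dimensions: h_i = 27.7 − 2×1.6 = 24.50 mm, b_i = 17.7 − 2×1.6 = 14.50 mm
Weak-axis I_min = (h_o·b_o³ − h_i·b_i³)/12 with b_o = 17.7, b_i = 14.50 mm (shorter outer/inner sides).
I_min = (27.7×17.7³ − 24.50×14.50³)/12 = 6.576×10^3 mm⁴
I = 6.576×10^-9 m⁴
At the buckling limit P_cr = P = 3.980×10^5 N
From P_cr = π²EI/(K·L)²:  L = (1/K)·√(π²EI/P_cr) = (1/1)·√(π²×1.02×10^11×6.576×10^-9/3.980×10^5)
L = 0.129 m

L_max ≈ 0.129 m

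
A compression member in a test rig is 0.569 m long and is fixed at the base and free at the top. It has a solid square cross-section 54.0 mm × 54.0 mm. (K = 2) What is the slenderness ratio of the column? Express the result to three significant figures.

I = a⁴/12 = 54.0⁴/12 = 7.086×10^5 mm⁴
A = 2.916×10^3 mm²;  r_min = √(I/A) = √(7.086×10^5/2.916×10^3) = 15.59 mm
L_e = K·L = 2 × 0.569 m = 1.138 m = 1138.0 mm
λ = L_e / r_min = 1138.0 / 15.59 = 73.0

λ ≈ 73.0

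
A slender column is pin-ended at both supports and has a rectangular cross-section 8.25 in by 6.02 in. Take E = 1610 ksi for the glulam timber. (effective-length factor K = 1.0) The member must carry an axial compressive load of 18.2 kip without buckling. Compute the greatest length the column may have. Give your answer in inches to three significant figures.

L_max ≈ 362 in

Buckling occurs about the weak axis: I_min = h·b³/12 with b = 6.02 in (the shorter side).
I_min = 8.25×6.02³/12 = 150.0 in⁴
At the buckling limit P_cr = P = 1.820×10^4 lb
From P_cr = π²EI/(K·L)²:  L = (1/K)·√(π²EI/P_cr) = (1/1)·√(π²×1.61×10^6×150.0/1.820×10^4)
L = 362 in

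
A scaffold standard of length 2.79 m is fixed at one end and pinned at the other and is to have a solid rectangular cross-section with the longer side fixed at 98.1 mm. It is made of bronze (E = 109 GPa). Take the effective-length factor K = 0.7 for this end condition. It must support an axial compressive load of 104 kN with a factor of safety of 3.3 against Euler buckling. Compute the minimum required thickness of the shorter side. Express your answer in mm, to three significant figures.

b ≈ 53.0 mm

Required P_cr = n·P = 3.3 × 104 = 343.2 kN
L_e = K·L = 0.7 × 2.79 = 1.953 m
Required I = P_cr·L_e²/(π²E) = 3.432×10^5 × 1.953² / (π² × 1.09×10^11) = 1.217×10^-6 m⁴
I_req = 1.217×10^6 mm⁴
Rectangle, weak axis: I_min = h·b³/12 with h = 98.1 mm fixed  ⇒  b = (12I/h)^(1/3) = 53.0 mm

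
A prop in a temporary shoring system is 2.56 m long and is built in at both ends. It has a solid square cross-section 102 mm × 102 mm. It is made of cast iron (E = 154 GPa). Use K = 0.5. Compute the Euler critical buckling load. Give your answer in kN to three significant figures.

I = a⁴/12 = 102⁴/12 = 9.020×10^6 mm⁴
I = 9.020×10^6 mm⁴ = 9.020×10^-6 m⁴
Effective length L_e = K·L = 0.5 × 2.56 = 1.280 m
P_cr = π²EI / L_e² = π² × 154×10⁹ × 9.020×10^-6 / 1.280² = 8.368×10^6 N

P_cr ≈ 8370 kN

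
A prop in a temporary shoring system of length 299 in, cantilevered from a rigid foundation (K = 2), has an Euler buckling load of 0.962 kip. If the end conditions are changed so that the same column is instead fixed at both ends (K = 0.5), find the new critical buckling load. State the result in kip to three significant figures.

P_cr ∝ 1/K², so P_cr,new = P_cr,old × (K_old/K_new)² = 0.962 × (2/0.5)²
= 0.962 × 16.00 = 15.4 kip

P_cr ≈ 15.4 kip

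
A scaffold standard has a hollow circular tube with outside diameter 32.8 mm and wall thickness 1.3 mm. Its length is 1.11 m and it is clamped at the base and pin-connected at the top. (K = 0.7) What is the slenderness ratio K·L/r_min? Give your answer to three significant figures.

λ ≈ 69.7

Inner diameter d_i = 32.8 − 2×1.3 = 30.20 mm
I = π(d_o⁴ − d_i⁴)/64 = π(32.8⁴ − 30.20⁴)/64 = 1.598×10^4 mm⁴
A = 128.6 mm²;  r_min = √(I/A) = √(1.598×10^4/128.6) = 11.15 mm
L_e = K·L = 0.7 × 1.11 m = 0.7770 m = 777.00 mm
λ = L_e / r_min = 777.00 / 11.15 = 69.7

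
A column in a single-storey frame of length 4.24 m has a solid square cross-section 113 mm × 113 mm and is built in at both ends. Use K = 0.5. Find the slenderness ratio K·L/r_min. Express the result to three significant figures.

λ ≈ 65.0

I = a⁴/12 = 113⁴/12 = 1.359×10^7 mm⁴
A = 1.277×10^4 mm²;  r_min = √(I/A) = √(1.359×10^7/1.277×10^4) = 32.62 mm
L_e = K·L = 0.5 × 4.24 m = 2.120 m = 2120.0 mm
λ = L_e / r_min = 2120.0 / 32.62 = 65.0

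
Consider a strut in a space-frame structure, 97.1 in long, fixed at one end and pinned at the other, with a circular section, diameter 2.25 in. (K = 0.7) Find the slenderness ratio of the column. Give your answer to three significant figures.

For a solid circle r = d/4 = 2.25/4 = 0.5625 in
L_e = K·L = 0.7 × 97.1 = 67.97 in
λ = L_e / r_min = 67.970 / 0.5625 = 121

λ ≈ 121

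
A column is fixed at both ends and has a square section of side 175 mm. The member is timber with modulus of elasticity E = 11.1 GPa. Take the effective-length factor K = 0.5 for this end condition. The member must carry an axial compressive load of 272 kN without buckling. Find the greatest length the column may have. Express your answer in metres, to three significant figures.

I = a⁴/12 = 175⁴/12 = 7.816×10^7 mm⁴
I = 7.816×10^-5 m⁴
At the buckling limit P_cr = P = 2.720×10^5 N
From P_cr = π²EI/(K·L)²:  L = (1/K)·√(π²EI/P_cr) = (1/0.5)·√(π²×1.11×10^10×7.816×10^-5/2.720×10^5)
L = 11.2 m

L_max ≈ 11.2 m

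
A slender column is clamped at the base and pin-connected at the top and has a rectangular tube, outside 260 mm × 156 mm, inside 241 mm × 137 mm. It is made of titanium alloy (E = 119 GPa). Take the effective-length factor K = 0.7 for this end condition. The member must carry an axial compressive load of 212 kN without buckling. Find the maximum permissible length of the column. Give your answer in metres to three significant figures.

Weak-axis I_min = (h_o·b_o³ − h_i·b_i³)/12 with b_o = 156, b_i = 137.0 mm (shorter outer/inner sides).
I_min = (260×156³ − 241.0×137.0³)/12 = 3.061×10^7 mm⁴
I = 3.061×10^-5 m⁴
At the buckling limit P_cr = P = 2.120×10^5 N
From P_cr = π²EI/(K·L)²:  L = (1/K)·√(π²EI/P_cr) = (1/0.7)·√(π²×1.19×10^11×3.061×10^-5/2.120×10^5)
L = 18.6 m

L_max ≈ 18.6 m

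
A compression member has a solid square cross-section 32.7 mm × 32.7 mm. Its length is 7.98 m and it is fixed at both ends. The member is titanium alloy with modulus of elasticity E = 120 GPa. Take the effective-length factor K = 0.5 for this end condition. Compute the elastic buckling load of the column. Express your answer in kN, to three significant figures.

I = a⁴/12 = 32.7⁴/12 = 9.528×10^4 mm⁴
I = 9.528×10^4 mm⁴ = 9.528×10^-8 m⁴
Effective length L_e = K·L = 0.5 × 7.98 = 3.990 m
P_cr = π²EI / L_e² = π² × 120×10⁹ × 9.528×10^-8 / 3.990² = 7.088×10^3 N

P_cr ≈ 7.09 kN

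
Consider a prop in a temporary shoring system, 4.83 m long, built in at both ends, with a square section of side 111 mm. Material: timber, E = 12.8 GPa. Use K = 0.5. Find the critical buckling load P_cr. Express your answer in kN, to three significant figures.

P_cr ≈ 274 kN

I = a⁴/12 = 111⁴/12 = 1.265×10^7 mm⁴
I = 1.265×10^7 mm⁴ = 1.265×10^-5 m⁴
Effective length L_e = K·L = 0.5 × 4.83 = 2.415 m
P_cr = π²EI / L_e² = π² × 12.8×10⁹ × 1.265×10^-5 / 2.415² = 2.740×10^5 N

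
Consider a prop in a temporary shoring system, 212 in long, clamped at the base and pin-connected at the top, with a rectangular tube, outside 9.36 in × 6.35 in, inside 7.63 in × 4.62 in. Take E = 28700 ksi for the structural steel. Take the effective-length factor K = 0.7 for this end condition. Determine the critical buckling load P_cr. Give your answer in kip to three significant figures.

P_cr ≈ 1760 kip

Weak-axis I_min = (h_o·b_o³ − h_i·b_i³)/12 with b_o = 6.35, b_i = 4.620 in (shorter outer/inner sides).
I_min = (9.36×6.35³ − 7.630×4.620³)/12 = 137.0 in⁴
Effective length L_e = K·L = 0.7 × 212 = 148.4 in
P_cr = π²EI / L_e² = π² × 28700×10³ × 137.0 / 148.4² = 1.762×10^6 lb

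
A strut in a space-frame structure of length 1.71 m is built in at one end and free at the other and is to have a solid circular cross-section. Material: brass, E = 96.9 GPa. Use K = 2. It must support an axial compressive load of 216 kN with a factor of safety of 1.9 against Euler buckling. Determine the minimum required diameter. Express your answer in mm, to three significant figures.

Required P_cr = n·P = 1.9 × 216 = 410.4 kN
L_e = K·L = 2 × 1.71 = 3.420 m
Required I = P_cr·L_e²/(π²E) = 4.104×10^5 × 3.420² / (π² × 9.69×10^10) = 5.019×10^-6 m⁴
I_req = 5.019×10^6 mm⁴
Solid circle: I = πd⁴/64  ⇒  d = (64I/π)^(1/4) = (64×5.019×10^6/π)^(1/4) = 101 mm

d ≈ 101 mm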